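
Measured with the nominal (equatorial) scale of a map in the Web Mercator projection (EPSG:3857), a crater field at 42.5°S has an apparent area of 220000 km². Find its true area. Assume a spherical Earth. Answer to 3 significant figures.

The Mercator projection is conformal; its linear scale factor is the same in every direction and equals sec φ = 1/cos φ.
Areal scale = k² = sec²φ = 1/cos²(42.5°) = 1/0.7373² = 1.840.
True area = apparent / (areal scale) = 220000 / 1.840 ≈ 120000 km².

120000 km²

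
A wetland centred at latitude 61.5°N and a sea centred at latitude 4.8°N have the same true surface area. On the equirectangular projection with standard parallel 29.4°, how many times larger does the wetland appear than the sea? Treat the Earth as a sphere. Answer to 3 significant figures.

2.09

The equidistant cylindrical projection with φ₀ = 29.4° has h = 1 (meridians true) and k = cos φ₀ / cos φ along parallels.
Areal scale at 61.5°: h·k = 1.000 × 1.826 = 1.826.
Areal scale at 4.8°: h·k = 1.000 × 0.8743 = 0.8743.
Ratio = 1.826/0.8743 ≈ 2.09.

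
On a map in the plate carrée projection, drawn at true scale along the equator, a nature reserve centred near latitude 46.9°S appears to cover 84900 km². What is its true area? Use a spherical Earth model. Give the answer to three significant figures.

58000 km²

Plate carrée maps x = Rλ, y = Rφ. The meridian scale is h = 1 and the parallel scale is k = 1/cos φ = sec φ.
Areal scale = h·k = 1 × sec φ; at 46.9°, h = 1.000, k = 1.464, so h·k = 1.464.
True area = apparent / (areal scale) = 84900 / 1.464 ≈ 58000 km².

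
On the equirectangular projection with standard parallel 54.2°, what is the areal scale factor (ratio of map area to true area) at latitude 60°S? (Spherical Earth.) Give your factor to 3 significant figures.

1.17

In the equirectangular projection with standard parallel φ₀ = 54.2° (x = Rλ cos φ₀, y = Rφ), meridians are true-scale (h = 1) and the parallel scale is k = cos φ₀ / cos φ.
Areal scale = h·k = 1 × cos φ₀ / cos φ; at 60°, h = 1.000, k = 1.170, so h·k = 1.170.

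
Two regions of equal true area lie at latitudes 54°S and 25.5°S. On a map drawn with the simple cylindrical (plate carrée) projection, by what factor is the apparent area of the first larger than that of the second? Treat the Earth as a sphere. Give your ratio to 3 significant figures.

1.54

For the equirectangular projection with φ₀ = 0 (plate carrée), h = 1 along meridians and k = sec φ along parallels.
Areal scale at 54°: h·k = 1.000 × 1.701 = 1.701.
Areal scale at 25.5°: h·k = 1.000 × 1.108 = 1.108.
Ratio = 1.701/1.108 ≈ 1.54.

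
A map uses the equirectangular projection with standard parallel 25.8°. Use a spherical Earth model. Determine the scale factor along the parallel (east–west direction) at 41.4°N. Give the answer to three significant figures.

1.20

In the equirectangular projection with standard parallel φ₀ = 25.8° (x = Rλ cos φ₀, y = Rφ), meridians are true-scale (h = 1) and the parallel scale is k = cos φ₀ / cos φ.
k = cos 25.8° / cos 41.4° = 0.9003/0.7501 = 1.200.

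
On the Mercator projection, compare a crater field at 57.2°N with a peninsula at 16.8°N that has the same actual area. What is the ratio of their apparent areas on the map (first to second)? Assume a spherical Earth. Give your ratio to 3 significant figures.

On Mercator, area is exaggerated by sec²φ = 1/cos²φ.
At 57.2°: sec²(57.2°) = 1/0.5417² = 3.408.
At 16.8°: sec²(16.8°) = 1/0.9573² = 1.091.
Ratio = 3.408/1.091 = cos²(16.8°)/cos²(57.2°) ≈ 3.12.

3.12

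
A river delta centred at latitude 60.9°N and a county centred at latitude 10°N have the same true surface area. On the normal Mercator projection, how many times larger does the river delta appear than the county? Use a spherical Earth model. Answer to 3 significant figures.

On Mercator, area is exaggerated by sec²φ = 1/cos²φ.
At 60.9°: sec²(60.9°) = 1/0.4863² = 4.228.
At 10°: sec²(10°) = 1/0.9848² = 1.031.
Ratio = 4.228/1.031 = cos²(10°)/cos²(60.9°) ≈ 4.10.

4.10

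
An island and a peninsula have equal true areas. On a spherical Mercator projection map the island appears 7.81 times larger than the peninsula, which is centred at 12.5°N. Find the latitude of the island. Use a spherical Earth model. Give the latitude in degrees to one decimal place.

69.6°

For equal true areas on Mercator, apparent areas scale as sec²φ, so the ratio is cos²φ₂ / cos²φ₁.
cos²φ₂ / cos²φ₁ = 7.81  ⇒  cos φ₁ = cos 12.5° / √7.81 = 0.9763/2.795 = 0.3493.
φ₁ = arccos(0.3493) ≈ 69.6°.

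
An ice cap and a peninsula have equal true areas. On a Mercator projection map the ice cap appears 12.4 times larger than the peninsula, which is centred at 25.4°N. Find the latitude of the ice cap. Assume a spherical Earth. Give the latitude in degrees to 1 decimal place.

75.1°

Mercator areal scale is sec²φ, so apparent-area ratio = sec²φ₁ / sec²φ₂ = cos²φ₂ / cos²φ₁.
cos²φ₂ / cos²φ₁ = 12.4  ⇒  cos φ₁ = cos 25.4° / √12.4 = 0.9033/3.521 = 0.2565.
φ₁ = arccos(0.2565) ≈ 75.1°.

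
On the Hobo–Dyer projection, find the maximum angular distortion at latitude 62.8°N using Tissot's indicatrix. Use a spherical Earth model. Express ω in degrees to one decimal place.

60.2°

The Hobo–Dyer projection is cylindrical equal-area with φ₀ = 37.5°. For cylindrical equal-area with standard parallel φ₀, h = cos φ / cos φ₀ and k = cos φ₀ / cos φ, so h·k = 1.
At 62.8°: h = 0.5762, k = 1.736; principal scales a = 1.736, b = 0.5762.
sin(ω/2) = (a − b)/(a + b) = 1.159/2.312 = 0.5015, so ω = 2 arcsin(0.5015) ≈ 60.2°.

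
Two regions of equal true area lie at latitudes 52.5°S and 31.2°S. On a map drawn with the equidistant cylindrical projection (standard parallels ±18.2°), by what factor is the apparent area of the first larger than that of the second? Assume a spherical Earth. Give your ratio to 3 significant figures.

With standard parallel φ₀ = 18.2°, the equirectangular projection gives x = Rλ cos φ₀, y = Rφ, so h = 1 and k = cos 18.2° / cos φ.
Areal scale at 52.5°: h·k = 1.000 × 1.560 = 1.560.
Areal scale at 31.2°: h·k = 1.000 × 1.111 = 1.111.
Ratio = 1.560/1.111 ≈ 1.41.

1.41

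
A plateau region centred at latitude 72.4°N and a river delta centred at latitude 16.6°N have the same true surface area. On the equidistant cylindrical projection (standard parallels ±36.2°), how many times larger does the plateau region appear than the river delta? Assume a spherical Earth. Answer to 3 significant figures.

With standard parallel φ₀ = 36.2°, the equirectangular projection gives x = Rλ cos φ₀, y = Rφ, so h = 1 and k = cos 36.2° / cos φ.
Areal scale at 72.4°: h·k = 1.000 × 2.669 = 2.669.
Areal scale at 16.6°: h·k = 1.000 × 0.8421 = 0.8421.
Ratio = 2.669/0.8421 ≈ 3.17.

3.17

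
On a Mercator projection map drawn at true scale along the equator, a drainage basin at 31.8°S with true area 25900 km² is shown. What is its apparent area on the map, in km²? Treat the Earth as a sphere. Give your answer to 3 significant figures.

35900 km²

The Mercator projection is conformal; its linear scale factor is the same in every direction and equals sec φ = 1/cos φ.
Areal scale = k² = sec²φ = 1/cos²(31.8°) = 1/0.8499² = 1.384.
Apparent area = 25900 × 1.384 ≈ 35900 km².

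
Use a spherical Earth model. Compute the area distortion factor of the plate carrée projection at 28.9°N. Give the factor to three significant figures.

1.14

Plate carrée maps x = Rλ, y = Rφ. The meridian scale is h = 1 and the parallel scale is k = 1/cos φ = sec φ.
Areal scale = h·k = 1 × sec φ; at 28.9°, h = 1.000, k = 1.142, so h·k = 1.142.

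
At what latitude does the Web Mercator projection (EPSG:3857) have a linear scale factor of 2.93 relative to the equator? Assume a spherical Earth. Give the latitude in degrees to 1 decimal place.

Mercator scale is k = sec φ = 1/cos φ.
1/cos φ = 2.93  ⇒  cos φ = 0.3413  ⇒  φ = arccos(0.3413) ≈ 70.0°.

70.0°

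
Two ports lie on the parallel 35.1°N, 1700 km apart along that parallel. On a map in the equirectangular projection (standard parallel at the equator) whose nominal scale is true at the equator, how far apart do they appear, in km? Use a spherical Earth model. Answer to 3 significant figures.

In the plate carrée (x = Rλ, y = Rφ), meridians are true-scale (h = 1) and parallels are stretched by k = sec φ.
Along the parallel, k = sec 35.1° = 1/0.8181 = 1.222.
Map distance = 1700 × 1.222 ≈ 2080 km.

2080 km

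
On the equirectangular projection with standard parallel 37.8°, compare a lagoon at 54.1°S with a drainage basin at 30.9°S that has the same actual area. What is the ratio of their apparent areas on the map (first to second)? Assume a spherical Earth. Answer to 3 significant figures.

1.46

In the equirectangular projection with standard parallel φ₀ = 37.8° (x = Rλ cos φ₀, y = Rφ), meridians are true-scale (h = 1) and the parallel scale is k = cos φ₀ / cos φ.
Areal scale at 54.1°: h·k = 1.000 × 1.348 = 1.348.
Areal scale at 30.9°: h·k = 1.000 × 0.9209 = 0.9209.
Ratio = 1.348/0.9209 ≈ 1.46.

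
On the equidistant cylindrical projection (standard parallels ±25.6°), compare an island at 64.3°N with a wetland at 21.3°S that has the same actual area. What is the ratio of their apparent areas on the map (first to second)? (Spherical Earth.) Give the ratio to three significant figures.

2.15

With standard parallel φ₀ = 25.6°, the equirectangular projection gives x = Rλ cos φ₀, y = Rφ, so h = 1 and k = cos 25.6° / cos φ.
Areal scale at 64.3°: h·k = 1.000 × 2.080 = 2.080.
Areal scale at 21.3°: h·k = 1.000 × 0.9680 = 0.9680.
Ratio = 2.080/0.9680 ≈ 2.15.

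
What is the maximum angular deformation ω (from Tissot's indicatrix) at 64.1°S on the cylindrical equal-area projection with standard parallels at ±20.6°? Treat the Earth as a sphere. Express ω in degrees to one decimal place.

For cylindrical equal-area with standard parallel φ₀, h = cos φ / cos φ₀ and k = cos φ₀ / cos φ, so h·k = 1.
At 64.1°: h = 0.4666, k = 2.143; principal scales a = 2.143, b = 0.4666.
sin(ω/2) = (a − b)/(a + b) = 1.676/2.610 = 0.6424, so ω = 2 arcsin(0.6424) ≈ 79.9°.

79.9°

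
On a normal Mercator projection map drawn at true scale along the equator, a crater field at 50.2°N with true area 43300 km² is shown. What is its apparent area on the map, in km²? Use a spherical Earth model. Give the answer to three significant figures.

106000 km²

Mercator is conformal, so the point scale is isotropic: h = k = sec φ = 1/cos φ.
Areal scale = k² = sec²φ = 1/cos²(50.2°) = 1/0.6401² = 2.441.
Apparent area = 43300 × 2.441 ≈ 106000 km².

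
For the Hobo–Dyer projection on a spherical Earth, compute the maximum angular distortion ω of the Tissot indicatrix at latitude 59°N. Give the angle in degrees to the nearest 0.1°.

Hobo–Dyer is a cylindrical equal-area projection with standard parallels at ±37.5°. Cylindrical equal-area (φ₀ = 37.5°): h = cos φ / cos 37.5° along meridians, k = cos 37.5° / cos φ along parallels; h·k = 1.
At 59°: h = 0.6492, k = 1.540; principal scales a = 1.540, b = 0.6492.
sin(ω/2) = (a − b)/(a + b) = 0.8912/2.190 = 0.4070, so ω = 2 arcsin(0.4070) ≈ 48.0°.

48.0°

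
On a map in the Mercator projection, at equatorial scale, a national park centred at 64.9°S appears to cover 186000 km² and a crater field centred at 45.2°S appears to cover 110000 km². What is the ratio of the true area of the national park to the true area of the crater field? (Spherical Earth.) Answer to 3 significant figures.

Mercator's areal exaggeration is sec²φ; hence true area = (apparent area) · cos²φ.
True area of national park: 186000 × cos²(64.9°) = 186000 × 0.1799 = 33470 km².
True area of crater field: 110000 × cos²(45.2°) = 110000 × 0.4965 = 54620 km².
Ratio = 33470 / 54620 ≈ 0.613.

0.613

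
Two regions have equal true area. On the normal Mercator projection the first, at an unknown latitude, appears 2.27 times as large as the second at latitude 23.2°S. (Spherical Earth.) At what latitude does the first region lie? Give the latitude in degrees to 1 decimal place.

52.4°

For equal true areas on Mercator, apparent areas scale as sec²φ, so the ratio is cos²φ₂ / cos²φ₁.
cos²φ₂ / cos²φ₁ = 2.27  ⇒  cos φ₁ = cos 23.2° / √2.27 = 0.9191/1.507 = 0.6101.
φ₁ = arccos(0.6101) ≈ 52.4°.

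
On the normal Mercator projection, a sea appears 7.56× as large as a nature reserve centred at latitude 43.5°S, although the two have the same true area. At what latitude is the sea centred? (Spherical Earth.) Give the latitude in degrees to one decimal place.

Mercator areal scale is sec²φ, so apparent-area ratio = sec²φ₁ / sec²φ₂ = cos²φ₂ / cos²φ₁.
cos²φ₂ / cos²φ₁ = 7.56  ⇒  cos φ₁ = cos 43.5° / √7.56 = 0.7254/2.750 = 0.2638.
φ₁ = arccos(0.2638) ≈ 74.7°.

74.7°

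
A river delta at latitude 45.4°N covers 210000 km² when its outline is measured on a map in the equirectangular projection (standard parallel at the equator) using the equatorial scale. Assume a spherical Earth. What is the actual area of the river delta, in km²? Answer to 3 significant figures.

Plate carrée maps x = Rλ, y = Rφ. The meridian scale is h = 1 and the parallel scale is k = 1/cos φ = sec φ.
Areal scale = h·k = 1 × sec φ; at 45.4°, h = 1.000, k = 1.424, so h·k = 1.424.
True area = apparent / (areal scale) = 210000 / 1.424 ≈ 147000 km².

147000 km²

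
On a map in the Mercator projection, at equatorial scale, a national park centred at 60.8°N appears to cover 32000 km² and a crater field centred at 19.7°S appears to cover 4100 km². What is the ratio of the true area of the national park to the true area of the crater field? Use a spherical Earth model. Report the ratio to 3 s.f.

2.10

On Mercator the areal scale is sec²φ, so true area = apparent × cos²φ.
True area of national park: 32000 × cos²(60.8°) = 32000 × 0.2380 = 7616 km².
True area of crater field: 4100 × cos²(19.7°) = 4100 × 0.8864 = 3634 km².
Ratio = 7616 / 3634 ≈ 2.10.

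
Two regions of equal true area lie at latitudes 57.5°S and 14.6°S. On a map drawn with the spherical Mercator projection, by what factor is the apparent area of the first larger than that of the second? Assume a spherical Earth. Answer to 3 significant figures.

Mercator is conformal with k = sec φ, so areal scale = k² = sec²φ.
At 57.5°: sec²(57.5°) = 1/0.5373² = 3.464.
At 14.6°: sec²(14.6°) = 1/0.9677² = 1.068.
Ratio = 3.464/1.068 = cos²(14.6°)/cos²(57.5°) ≈ 3.24.

3.24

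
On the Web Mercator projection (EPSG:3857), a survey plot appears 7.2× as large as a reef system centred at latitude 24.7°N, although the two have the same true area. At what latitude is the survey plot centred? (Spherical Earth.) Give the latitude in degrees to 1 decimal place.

For equal true areas on Mercator, apparent areas scale as sec²φ, so the ratio is cos²φ₂ / cos²φ₁.
cos²φ₂ / cos²φ₁ = 7.2  ⇒  cos φ₁ = cos 24.7° / √7.2 = 0.9085/2.683 = 0.3386.
φ₁ = arccos(0.3386) ≈ 70.2°.

70.2°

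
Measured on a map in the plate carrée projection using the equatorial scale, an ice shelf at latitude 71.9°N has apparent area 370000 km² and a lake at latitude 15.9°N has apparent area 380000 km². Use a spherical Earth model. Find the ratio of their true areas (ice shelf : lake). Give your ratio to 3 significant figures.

On the plate carrée, areal scale = h·k = 1 × sec φ, so true area = apparent × cos φ.
True area of ice shelf: 370000 × cos(71.9°) = 370000 × 0.3107 = 115000 km².
True area of lake: 380000 × cos(15.9°) = 380000 × 0.9617 = 365500 km².
Ratio = 115000 / 365500 ≈ 0.315.

0.315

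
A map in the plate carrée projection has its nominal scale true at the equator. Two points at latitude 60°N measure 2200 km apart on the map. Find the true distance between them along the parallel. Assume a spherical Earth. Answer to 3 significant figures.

1100 km

In the plate carrée (x = Rλ, y = Rφ), meridians are true-scale (h = 1) and parallels are stretched by k = sec φ.
Along the parallel at 60°, map distances are exaggerated by k = sec 60° = 2.000.
True distance = 2200 / 2.000 = 2200 × cos 60° ≈ 1100 km.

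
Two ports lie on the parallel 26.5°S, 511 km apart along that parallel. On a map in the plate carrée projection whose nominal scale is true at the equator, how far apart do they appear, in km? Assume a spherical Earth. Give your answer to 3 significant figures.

In the plate carrée (x = Rλ, y = Rφ), meridians are true-scale (h = 1) and parallels are stretched by k = sec φ.
Along the parallel, k = sec 26.5° = 1/0.8949 = 1.117.
Map distance = 511 × 1.117 ≈ 571 km.

571 km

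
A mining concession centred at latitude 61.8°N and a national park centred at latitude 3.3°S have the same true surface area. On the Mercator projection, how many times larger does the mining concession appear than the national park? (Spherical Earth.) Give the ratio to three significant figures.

On Mercator, area is exaggerated by sec²φ = 1/cos²φ.
At 61.8°: sec²(61.8°) = 1/0.4726² = 4.478.
At 3.3°: sec²(3.3°) = 1/0.9983² = 1.003.
Ratio = 4.478/1.003 = cos²(3.3°)/cos²(61.8°) ≈ 4.46.

4.46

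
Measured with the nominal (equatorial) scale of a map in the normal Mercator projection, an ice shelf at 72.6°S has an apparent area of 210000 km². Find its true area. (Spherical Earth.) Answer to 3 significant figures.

18800 km²

Mercator is conformal, so the point scale is isotropic: h = k = sec φ = 1/cos φ.
Areal scale = k² = sec²φ = 1/cos²(72.6°) = 1/0.2990² = 11.18.
True area = apparent / (areal scale) = 210000 / 11.18 ≈ 18800 km².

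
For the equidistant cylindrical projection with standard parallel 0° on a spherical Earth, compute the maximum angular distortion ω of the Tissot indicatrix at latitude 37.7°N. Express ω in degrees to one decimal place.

Plate carrée maps x = Rλ, y = Rφ. The meridian scale is h = 1 and the parallel scale is k = 1/cos φ = sec φ.
At 37.7°: h = 1.000, k = 1.264; principal scales a = 1.264, b = 1.000.
sin(ω/2) = (a − b)/(a + b) = 0.2639/2.264 = 0.1166, so ω = 2 arcsin(0.1166) ≈ 13.4°.

13.4°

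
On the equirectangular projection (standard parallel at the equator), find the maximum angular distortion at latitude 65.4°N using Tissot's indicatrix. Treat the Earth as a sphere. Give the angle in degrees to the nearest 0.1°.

For the equirectangular projection with φ₀ = 0 (plate carrée), h = 1 along meridians and k = sec φ along parallels.
At 65.4°: h = 1.000, k = 2.402; principal scales a = 2.402, b = 1.000.
sin(ω/2) = (a − b)/(a + b) = 1.402/3.402 = 0.4121, so ω = 2 arcsin(0.4121) ≈ 48.7°.

48.7°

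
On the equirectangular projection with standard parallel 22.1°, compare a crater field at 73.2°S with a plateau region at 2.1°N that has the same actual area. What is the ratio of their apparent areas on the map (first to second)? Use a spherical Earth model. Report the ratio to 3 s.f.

In the equirectangular projection with standard parallel φ₀ = 22.1° (x = Rλ cos φ₀, y = Rφ), meridians are true-scale (h = 1) and the parallel scale is k = cos φ₀ / cos φ.
Areal scale at 73.2°: h·k = 1.000 × 3.206 = 3.206.
Areal scale at 2.1°: h·k = 1.000 × 0.9272 = 0.9272.
Ratio = 3.206/0.9272 ≈ 3.46.

3.46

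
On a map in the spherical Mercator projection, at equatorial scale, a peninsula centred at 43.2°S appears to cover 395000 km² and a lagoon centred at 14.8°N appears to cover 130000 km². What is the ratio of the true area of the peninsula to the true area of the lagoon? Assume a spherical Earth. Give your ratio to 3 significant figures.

1.73

Mercator's areal exaggeration is sec²φ; hence true area = (apparent area) · cos²φ.
True area of peninsula: 395000 × cos²(43.2°) = 395000 × 0.5314 = 209900 km².
True area of lagoon: 130000 × cos²(14.8°) = 130000 × 0.9347 = 121500 km².
Ratio = 209900 / 121500 ≈ 1.73.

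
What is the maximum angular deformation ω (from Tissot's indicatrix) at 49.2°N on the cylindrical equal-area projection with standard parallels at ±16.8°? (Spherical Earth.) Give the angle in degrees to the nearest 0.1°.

For cylindrical equal-area with standard parallel φ₀, h = cos φ / cos φ₀ and k = cos φ₀ / cos φ, so h·k = 1.
At 49.2°: h = 0.6826, k = 1.465; principal scales a = 1.465, b = 0.6826.
sin(ω/2) = (a − b)/(a + b) = 0.7825/2.148 = 0.3644, so ω = 2 arcsin(0.3644) ≈ 42.7°.

42.7°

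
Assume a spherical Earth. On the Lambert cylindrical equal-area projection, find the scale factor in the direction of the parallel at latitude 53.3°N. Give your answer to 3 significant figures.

The Lambert cylindrical equal-area projection is the cylindrical equal-area projection with its standard parallel at the equator (φ₀ = 0). Cylindrical equal-area (φ₀ = 0°): h = cos φ / cos 0° along meridians, k = cos 0° / cos φ along parallels; h·k = 1.
k = cos 0° / cos 53.3° = 1.000/0.5976 = 1.673.

1.67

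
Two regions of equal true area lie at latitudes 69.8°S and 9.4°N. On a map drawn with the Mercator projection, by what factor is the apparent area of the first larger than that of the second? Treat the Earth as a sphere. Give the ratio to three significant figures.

8.16

Mercator areal scale is sec²φ.
At 69.8°: sec²(69.8°) = 1/0.3453² = 8.387.
At 9.4°: sec²(9.4°) = 1/0.9866² = 1.027.
Ratio = 8.387/1.027 = cos²(9.4°)/cos²(69.8°) ≈ 8.16.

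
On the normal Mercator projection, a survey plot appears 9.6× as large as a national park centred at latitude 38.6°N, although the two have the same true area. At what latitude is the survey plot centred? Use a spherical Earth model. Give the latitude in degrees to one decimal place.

75.4°

On Mercator, (apparent₁)/(apparent₂) = sec²φ₁ / sec²φ₂ when true areas are equal.
cos²φ₂ / cos²φ₁ = 9.6  ⇒  cos φ₁ = cos 38.6° / √9.6 = 0.7815/3.098 = 0.2522.
φ₁ = arccos(0.2522) ≈ 75.4°.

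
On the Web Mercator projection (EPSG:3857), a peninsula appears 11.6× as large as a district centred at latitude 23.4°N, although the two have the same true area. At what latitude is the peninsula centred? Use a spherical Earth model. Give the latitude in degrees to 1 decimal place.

74.4°

On Mercator, (apparent₁)/(apparent₂) = sec²φ₁ / sec²φ₂ when true areas are equal.
cos²φ₂ / cos²φ₁ = 11.6  ⇒  cos φ₁ = cos 23.4° / √11.6 = 0.9178/3.406 = 0.2695.
φ₁ = arccos(0.2695) ≈ 74.4°.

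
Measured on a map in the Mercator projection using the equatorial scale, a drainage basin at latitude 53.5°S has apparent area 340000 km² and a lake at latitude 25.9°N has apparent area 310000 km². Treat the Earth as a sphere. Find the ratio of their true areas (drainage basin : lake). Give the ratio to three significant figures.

On Mercator the areal scale is sec²φ, so true area = apparent × cos²φ.
True area of drainage basin: 340000 × cos²(53.5°) = 340000 × 0.3538 = 120300 km².
True area of lake: 310000 × cos²(25.9°) = 310000 × 0.8092 = 250900 km².
Ratio = 120300 / 250900 ≈ 0.480.

0.480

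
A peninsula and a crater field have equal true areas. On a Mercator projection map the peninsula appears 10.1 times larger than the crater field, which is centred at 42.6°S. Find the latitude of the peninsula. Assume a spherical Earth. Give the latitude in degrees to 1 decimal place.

76.6°

For equal true areas on Mercator, apparent areas scale as sec²φ, so the ratio is cos²φ₂ / cos²φ₁.
cos²φ₂ / cos²φ₁ = 10.1  ⇒  cos φ₁ = cos 42.6° / √10.1 = 0.7361/3.178 = 0.2316.
φ₁ = arccos(0.2316) ≈ 76.6°.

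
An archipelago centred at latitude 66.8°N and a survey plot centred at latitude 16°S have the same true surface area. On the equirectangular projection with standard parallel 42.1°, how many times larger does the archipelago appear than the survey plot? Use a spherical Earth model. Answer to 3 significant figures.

2.44

With standard parallel φ₀ = 42.1°, the equirectangular projection gives x = Rλ cos φ₀, y = Rφ, so h = 1 and k = cos 42.1° / cos φ.
Areal scale at 66.8°: h·k = 1.000 × 1.883 = 1.883.
Areal scale at 16°: h·k = 1.000 × 0.7719 = 0.7719.
Ratio = 1.883/0.7719 ≈ 2.44.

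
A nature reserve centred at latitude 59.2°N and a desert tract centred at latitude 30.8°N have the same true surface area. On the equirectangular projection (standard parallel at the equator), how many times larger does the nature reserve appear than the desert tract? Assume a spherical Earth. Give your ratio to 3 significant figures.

Plate carrée maps x = Rλ, y = Rφ. The meridian scale is h = 1 and the parallel scale is k = 1/cos φ = sec φ.
Areal scale at 59.2°: h·k = 1.000 × 1.953 = 1.953.
Areal scale at 30.8°: h·k = 1.000 × 1.164 = 1.164.
Ratio = 1.953/1.164 ≈ 1.68.

1.68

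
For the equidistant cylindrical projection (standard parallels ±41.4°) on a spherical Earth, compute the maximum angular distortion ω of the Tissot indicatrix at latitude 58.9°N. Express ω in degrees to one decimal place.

21.3°

In the equirectangular projection with standard parallel φ₀ = 41.4° (x = Rλ cos φ₀, y = Rφ), meridians are true-scale (h = 1) and the parallel scale is k = cos φ₀ / cos φ.
At 58.9°: h = 1.000, k = 1.452; principal scales a = 1.452, b = 1.000.
sin(ω/2) = (a − b)/(a + b) = 0.4522/2.452 = 0.1844, so ω = 2 arcsin(0.1844) ≈ 21.3°.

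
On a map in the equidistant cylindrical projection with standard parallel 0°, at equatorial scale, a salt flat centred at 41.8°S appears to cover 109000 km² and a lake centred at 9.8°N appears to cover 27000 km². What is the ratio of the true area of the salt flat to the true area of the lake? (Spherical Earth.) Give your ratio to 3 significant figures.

On the plate carrée, areal scale = h·k = 1 × sec φ, so true area = apparent × cos φ.
True area of salt flat: 109000 × cos(41.8°) = 109000 × 0.7455 = 81260 km².
True area of lake: 27000 × cos(9.8°) = 27000 × 0.9854 = 26610 km².
Ratio = 81260 / 26610 ≈ 3.05.

3.05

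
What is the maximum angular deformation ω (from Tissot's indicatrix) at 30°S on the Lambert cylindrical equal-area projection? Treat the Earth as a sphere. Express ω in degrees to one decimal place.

The Lambert cylindrical equal-area projection is the cylindrical equal-area projection with its standard parallel at the equator (φ₀ = 0). Cylindrical equal-area (φ₀ = 0°): h = cos φ / cos 0° along meridians, k = cos 0° / cos φ along parallels; h·k = 1.
At 30°: h = 0.8660, k = 1.155; principal scales a = 1.155, b = 0.8660.
sin(ω/2) = (a − b)/(a + b) = 0.2887/2.021 = 0.1429, so ω = 2 arcsin(0.1429) ≈ 16.4°.

16.4°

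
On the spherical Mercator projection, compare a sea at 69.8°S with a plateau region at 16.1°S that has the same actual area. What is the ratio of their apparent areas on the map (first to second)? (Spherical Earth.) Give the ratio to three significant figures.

7.74

On Mercator, area is exaggerated by sec²φ = 1/cos²φ.
At 69.8°: sec²(69.8°) = 1/0.3453² = 8.387.
At 16.1°: sec²(16.1°) = 1/0.9608² = 1.083.
Ratio = 8.387/1.083 = cos²(16.1°)/cos²(69.8°) ≈ 7.74.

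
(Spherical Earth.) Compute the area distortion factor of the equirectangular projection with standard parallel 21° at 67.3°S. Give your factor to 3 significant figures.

The equidistant cylindrical projection with φ₀ = 21° has h = 1 (meridians true) and k = cos φ₀ / cos φ along parallels.
Areal scale = h·k = 1 × cos φ₀ / cos φ; at 67.3°, h = 1.000, k = 2.419, so h·k = 2.419.

2.42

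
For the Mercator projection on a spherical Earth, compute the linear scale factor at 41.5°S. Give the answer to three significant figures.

Mercator is conformal, so the point scale is isotropic: h = k = sec φ = 1/cos φ.
k = 1/cos 41.5° = 1/0.7490 = 1.335.

1.34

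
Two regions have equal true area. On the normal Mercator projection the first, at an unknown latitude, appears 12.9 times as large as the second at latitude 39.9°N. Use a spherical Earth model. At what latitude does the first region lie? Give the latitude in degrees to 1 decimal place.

77.7°

On Mercator, (apparent₁)/(apparent₂) = sec²φ₁ / sec²φ₂ when true areas are equal.
cos²φ₂ / cos²φ₁ = 12.9  ⇒  cos φ₁ = cos 39.9° / √12.9 = 0.7672/3.592 = 0.2136.
φ₁ = arccos(0.2136) ≈ 77.7°.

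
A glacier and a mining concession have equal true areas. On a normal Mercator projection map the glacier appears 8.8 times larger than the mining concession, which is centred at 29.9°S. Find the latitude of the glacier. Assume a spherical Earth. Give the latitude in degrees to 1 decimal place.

73.0°

Mercator areal scale is sec²φ, so apparent-area ratio = sec²φ₁ / sec²φ₂ = cos²φ₂ / cos²φ₁.
cos²φ₂ / cos²φ₁ = 8.8  ⇒  cos φ₁ = cos 29.9° / √8.8 = 0.8669/2.966 = 0.2922.
φ₁ = arccos(0.2922) ≈ 73.0°.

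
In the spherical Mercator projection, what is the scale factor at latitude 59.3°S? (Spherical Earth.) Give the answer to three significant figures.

The Mercator projection is conformal; its linear scale factor is the same in every direction and equals sec φ = 1/cos φ.
k = 1/cos 59.3° = 1/0.5105 = 1.959.

1.96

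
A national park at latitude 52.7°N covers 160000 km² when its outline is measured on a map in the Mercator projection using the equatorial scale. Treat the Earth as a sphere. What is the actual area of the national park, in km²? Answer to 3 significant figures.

For Mercator, h = k = sec φ (a conformal cylindrical projection has a single point scale, 1/cos φ).
Areal scale = k² = sec²φ = 1/cos²(52.7°) = 1/0.6060² = 2.723.
True area = apparent / (areal scale) = 160000 / 2.723 ≈ 58800 km².

58800 km²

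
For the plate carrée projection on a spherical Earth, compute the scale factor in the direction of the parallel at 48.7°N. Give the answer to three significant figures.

1.52

In the plate carrée (x = Rλ, y = Rφ), meridians are true-scale (h = 1) and parallels are stretched by k = sec φ.
k = 1/cos 48.7° = 1/0.6600 = 1.515.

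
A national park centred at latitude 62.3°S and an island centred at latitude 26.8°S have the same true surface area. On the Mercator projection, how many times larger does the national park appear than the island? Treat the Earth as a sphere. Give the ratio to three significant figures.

3.69

Mercator areal scale is sec²φ.
At 62.3°: sec²(62.3°) = 1/0.4648² = 4.628.
At 26.8°: sec²(26.8°) = 1/0.8926² = 1.255.
Ratio = 4.628/1.255 = cos²(26.8°)/cos²(62.3°) ≈ 3.69.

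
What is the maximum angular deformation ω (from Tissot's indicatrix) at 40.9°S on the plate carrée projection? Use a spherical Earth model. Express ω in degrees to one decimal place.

16.0°

For the equirectangular projection with φ₀ = 0 (plate carrée), h = 1 along meridians and k = sec φ along parallels.
At 40.9°: h = 1.000, k = 1.323; principal scales a = 1.323, b = 1.000.
sin(ω/2) = (a − b)/(a + b) = 0.3230/2.323 = 0.1390, so ω = 2 arcsin(0.1390) ≈ 16.0°.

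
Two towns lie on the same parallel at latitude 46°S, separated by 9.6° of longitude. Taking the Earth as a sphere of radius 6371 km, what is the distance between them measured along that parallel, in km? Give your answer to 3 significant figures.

742 km

Arc length along a parallel = R cos φ · Δλ (with Δλ in radians).
= 6371 × cos 46° × (9.6° × π/180) = 6371 × 0.6947 × 0.1676 ≈ 742 km.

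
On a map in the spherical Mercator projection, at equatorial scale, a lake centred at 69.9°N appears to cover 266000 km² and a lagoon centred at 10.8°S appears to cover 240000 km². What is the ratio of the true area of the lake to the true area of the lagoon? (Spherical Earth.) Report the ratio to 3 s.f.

On Mercator the areal scale is sec²φ, so true area = apparent × cos²φ.
True area of lake: 266000 × cos²(69.9°) = 266000 × 0.1181 = 31420 km².
True area of lagoon: 240000 × cos²(10.8°) = 240000 × 0.9649 = 231600 km².
Ratio = 31420 / 231600 ≈ 0.136.

0.136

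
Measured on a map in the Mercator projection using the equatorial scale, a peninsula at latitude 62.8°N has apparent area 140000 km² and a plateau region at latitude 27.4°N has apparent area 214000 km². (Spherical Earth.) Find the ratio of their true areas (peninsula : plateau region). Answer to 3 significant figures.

0.173

Since Mercator area scale is 1/cos²φ, the true area equals the apparent area multiplied by cos²φ.
True area of peninsula: 140000 × cos²(62.8°) = 140000 × 0.2089 = 29250 km².
True area of plateau region: 214000 × cos²(27.4°) = 214000 × 0.7882 = 168700 km².
Ratio = 29250 / 168700 ≈ 0.173.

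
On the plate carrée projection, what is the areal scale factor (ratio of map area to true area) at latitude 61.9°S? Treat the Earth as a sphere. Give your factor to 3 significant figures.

2.12

Plate carrée maps x = Rλ, y = Rφ. The meridian scale is h = 1 and the parallel scale is k = 1/cos φ = sec φ.
Areal scale = h·k = 1 × sec φ; at 61.9°, h = 1.000, k = 2.123, so h·k = 2.123.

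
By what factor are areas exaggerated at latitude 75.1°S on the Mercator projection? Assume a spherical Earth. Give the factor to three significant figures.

For Mercator, h = k = sec φ (a conformal cylindrical projection has a single point scale, 1/cos φ).
Areal scale = k² = sec²φ = 1/cos²(75.1°) = 1/0.2571² = 15.12.

15.1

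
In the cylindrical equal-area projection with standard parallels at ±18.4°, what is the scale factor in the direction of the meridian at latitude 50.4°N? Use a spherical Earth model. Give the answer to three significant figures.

0.672

A cylindrical equal-area projection with standard parallel φ₀ has meridian scale h = cos φ / cos φ₀ and parallel scale k = cos φ₀ / cos φ (so areas are preserved, h·k = 1).
h = cos 50.4° / cos 18.4° = 0.6374/0.9489 = 0.6718.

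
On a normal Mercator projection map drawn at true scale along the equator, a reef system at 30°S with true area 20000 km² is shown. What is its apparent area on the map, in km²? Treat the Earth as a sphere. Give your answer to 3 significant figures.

26700 km²

The Mercator projection is conformal; its linear scale factor is the same in every direction and equals sec φ = 1/cos φ.
Areal scale = k² = sec²φ = 1/cos²(30°) = 1/0.8660² = 1.333.
Apparent area = 20000 × 1.333 ≈ 26700 km².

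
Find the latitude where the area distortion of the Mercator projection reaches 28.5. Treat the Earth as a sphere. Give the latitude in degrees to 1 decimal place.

79.2°

Mercator areal scale is sec²φ.
sec²φ = 28.5  ⇒  cos²φ = 0.03509  ⇒  cos φ = 0.1873.
φ = arccos(0.1873) ≈ 79.2°.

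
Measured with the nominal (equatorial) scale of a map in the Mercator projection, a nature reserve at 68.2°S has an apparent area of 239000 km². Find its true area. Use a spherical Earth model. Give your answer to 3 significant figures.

The Mercator projection is conformal; its linear scale factor is the same in every direction and equals sec φ = 1/cos φ.
Areal scale = k² = sec²φ = 1/cos²(68.2°) = 1/0.3714² = 7.251.
True area = apparent / (areal scale) = 239000 / 7.251 ≈ 33000 km².

33000 km²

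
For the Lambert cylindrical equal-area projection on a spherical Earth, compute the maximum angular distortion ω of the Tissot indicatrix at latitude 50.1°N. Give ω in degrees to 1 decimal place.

The Lambert cylindrical equal-area projection is the cylindrical equal-area projection with its standard parallel at the equator (φ₀ = 0). A cylindrical equal-area projection with standard parallel φ₀ has meridian scale h = cos φ / cos φ₀ and parallel scale k = cos φ₀ / cos φ (so areas are preserved, h·k = 1).
At 50.1°: h = 0.6414, k = 1.559; principal scales a = 1.559, b = 0.6414.
sin(ω/2) = (a − b)/(a + b) = 0.9175/2.200 = 0.4170, so ω = 2 arcsin(0.4170) ≈ 49.3°.

49.3°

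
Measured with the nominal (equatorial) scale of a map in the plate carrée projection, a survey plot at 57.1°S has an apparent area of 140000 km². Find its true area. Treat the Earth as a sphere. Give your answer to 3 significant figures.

Plate carrée maps x = Rλ, y = Rφ. The meridian scale is h = 1 and the parallel scale is k = 1/cos φ = sec φ.
Areal scale = h·k = 1 × sec φ; at 57.1°, h = 1.000, k = 1.841, so h·k = 1.841.
True area = apparent / (areal scale) = 140000 / 1.841 ≈ 76000 km².

76000 km²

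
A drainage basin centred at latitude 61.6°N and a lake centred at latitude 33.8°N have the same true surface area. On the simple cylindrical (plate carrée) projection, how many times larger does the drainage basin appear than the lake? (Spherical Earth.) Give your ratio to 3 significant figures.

For the equirectangular projection with φ₀ = 0 (plate carrée), h = 1 along meridians and k = sec φ along parallels.
Areal scale at 61.6°: h·k = 1.000 × 2.103 = 2.103.
Areal scale at 33.8°: h·k = 1.000 × 1.203 = 1.203.
Ratio = 2.103/1.203 ≈ 1.75.

1.75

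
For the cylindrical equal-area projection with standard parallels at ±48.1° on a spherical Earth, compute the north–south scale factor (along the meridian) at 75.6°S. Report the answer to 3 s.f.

A cylindrical equal-area projection with standard parallel φ₀ has meridian scale h = cos φ / cos φ₀ and parallel scale k = cos φ₀ / cos φ (so areas are preserved, h·k = 1).
h = cos 75.6° / cos 48.1° = 0.2487/0.6678 = 0.3724.

0.372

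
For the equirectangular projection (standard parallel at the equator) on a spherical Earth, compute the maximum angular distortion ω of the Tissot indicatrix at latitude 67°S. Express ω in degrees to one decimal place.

52.0°

Plate carrée maps x = Rλ, y = Rφ. The meridian scale is h = 1 and the parallel scale is k = 1/cos φ = sec φ.
At 67°: h = 1.000, k = 2.559; principal scales a = 2.559, b = 1.000.
sin(ω/2) = (a − b)/(a + b) = 1.559/3.559 = 0.4381, so ω = 2 arcsin(0.4381) ≈ 52.0°.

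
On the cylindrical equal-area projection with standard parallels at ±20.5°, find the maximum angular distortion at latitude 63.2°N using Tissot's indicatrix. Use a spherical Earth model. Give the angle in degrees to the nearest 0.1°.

Cylindrical equal-area (φ₀ = 20.5°): h = cos φ / cos 20.5° along meridians, k = cos 20.5° / cos φ along parallels; h·k = 1.
At 63.2°: h = 0.4814, k = 2.077; principal scales a = 2.077, b = 0.4814.
sin(ω/2) = (a − b)/(a + b) = 1.596/2.559 = 0.6238, so ω = 2 arcsin(0.6238) ≈ 77.2°.

77.2°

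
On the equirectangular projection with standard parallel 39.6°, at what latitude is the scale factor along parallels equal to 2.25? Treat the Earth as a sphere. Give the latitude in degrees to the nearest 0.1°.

In the equirectangular projection with standard parallel φ₀ = 39.6° (x = Rλ cos φ₀, y = Rφ), meridians are true-scale (h = 1) and the parallel scale is k = cos φ₀ / cos φ.
k = cos φ₀ / cos φ = 2.25  ⇒  cos φ = cos 39.6° / 2.25 = 0.3425.
φ = arccos(0.3425) ≈ 70.0°.

70.0°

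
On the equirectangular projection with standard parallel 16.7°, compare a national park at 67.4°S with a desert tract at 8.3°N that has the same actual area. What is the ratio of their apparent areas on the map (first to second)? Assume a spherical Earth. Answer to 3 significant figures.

2.57

With standard parallel φ₀ = 16.7°, the equirectangular projection gives x = Rλ cos φ₀, y = Rφ, so h = 1 and k = cos 16.7° / cos φ.
Areal scale at 67.4°: h·k = 1.000 × 2.492 = 2.492.
Areal scale at 8.3°: h·k = 1.000 × 0.9680 = 0.9680.
Ratio = 2.492/0.9680 ≈ 2.57.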